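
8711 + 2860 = 11571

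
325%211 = 114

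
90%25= 15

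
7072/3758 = 3536/1879 = 1.88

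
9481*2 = 18962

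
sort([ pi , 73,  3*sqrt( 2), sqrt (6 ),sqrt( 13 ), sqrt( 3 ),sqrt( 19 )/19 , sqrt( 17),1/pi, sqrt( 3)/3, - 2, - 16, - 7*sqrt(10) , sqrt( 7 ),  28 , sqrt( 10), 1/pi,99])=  [ - 7*sqrt( 10), - 16, - 2, sqrt(19)/19, 1/pi,1/pi,sqrt ( 3 ) /3, sqrt( 3 ),sqrt(6 ),  sqrt( 7 ),pi, sqrt( 10 ), sqrt( 13), sqrt( 17),3*sqrt( 2 ), 28,73, 99 ]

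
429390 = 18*23855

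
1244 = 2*622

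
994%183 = 79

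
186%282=186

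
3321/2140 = 1 + 1181/2140 = 1.55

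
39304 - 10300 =29004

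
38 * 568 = 21584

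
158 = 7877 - 7719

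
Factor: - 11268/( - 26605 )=36/85 = 2^2*3^2*5^( - 1 )*17^(  -  1 ) 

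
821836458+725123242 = 1546959700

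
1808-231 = 1577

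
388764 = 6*64794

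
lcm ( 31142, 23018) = 529414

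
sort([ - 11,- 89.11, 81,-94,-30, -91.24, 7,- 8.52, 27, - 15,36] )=[ - 94 ,- 91.24,-89.11, - 30, - 15 ,- 11, - 8.52, 7 , 27, 36, 81] 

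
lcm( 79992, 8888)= 79992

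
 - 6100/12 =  - 509+2/3 = -508.33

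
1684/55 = 1684/55 = 30.62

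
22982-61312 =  - 38330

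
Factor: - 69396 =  - 2^2*3^1*5783^1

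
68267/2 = 68267/2 = 34133.50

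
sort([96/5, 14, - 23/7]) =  [-23/7,14,96/5]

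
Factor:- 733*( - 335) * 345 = 3^1*5^2*23^1*67^1*733^1 = 84716475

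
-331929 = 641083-973012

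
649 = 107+542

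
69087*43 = 2970741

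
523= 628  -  105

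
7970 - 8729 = - 759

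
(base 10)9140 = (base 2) 10001110110100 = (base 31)9FQ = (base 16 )23b4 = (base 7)35435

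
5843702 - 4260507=1583195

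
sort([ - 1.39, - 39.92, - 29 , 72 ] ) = [ - 39.92, - 29,  -  1.39, 72 ]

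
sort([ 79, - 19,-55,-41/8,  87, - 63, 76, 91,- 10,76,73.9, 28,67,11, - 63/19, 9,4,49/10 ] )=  [-63, - 55,-19, - 10, - 41/8, - 63/19, 4, 49/10 , 9,11,28, 67, 73.9,76,76, 79,  87,  91] 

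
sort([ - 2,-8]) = [  -  8, - 2]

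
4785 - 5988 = -1203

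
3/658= 3/658 = 0.00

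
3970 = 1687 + 2283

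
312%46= 36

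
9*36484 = 328356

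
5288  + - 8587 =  -3299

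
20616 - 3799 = 16817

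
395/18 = 395/18 = 21.94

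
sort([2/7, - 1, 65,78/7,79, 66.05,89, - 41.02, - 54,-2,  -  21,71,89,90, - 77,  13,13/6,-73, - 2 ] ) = [ - 77,-73, - 54, - 41.02, - 21,- 2,-2,-1, 2/7 , 13/6, 78/7,13, 65,66.05, 71,79, 89 , 89, 90 ] 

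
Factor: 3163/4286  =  2^(  -  1 )*2143^( - 1)*3163^1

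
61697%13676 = 6993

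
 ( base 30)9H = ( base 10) 287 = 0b100011111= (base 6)1155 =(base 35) 87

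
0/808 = 0=0.00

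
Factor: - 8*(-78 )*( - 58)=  - 36192  =  -2^5*3^1 *13^1*29^1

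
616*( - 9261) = -5704776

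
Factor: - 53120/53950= - 2^6 * 5^(  -  1 )*13^(  -  1) = - 64/65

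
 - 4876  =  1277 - 6153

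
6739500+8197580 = 14937080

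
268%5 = 3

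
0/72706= 0 = 0.00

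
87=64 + 23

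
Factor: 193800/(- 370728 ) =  -3^(-1 )*5^2*17^1* 271^( - 1 )=   - 425/813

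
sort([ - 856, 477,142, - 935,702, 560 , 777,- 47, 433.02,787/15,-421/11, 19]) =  [  -  935, - 856, - 47, - 421/11,19, 787/15,142, 433.02,  477,560, 702, 777 ]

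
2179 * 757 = 1649503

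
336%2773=336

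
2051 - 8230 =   -  6179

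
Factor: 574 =2^1 * 7^1*41^1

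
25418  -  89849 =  - 64431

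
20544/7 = 2934+6/7 = 2934.86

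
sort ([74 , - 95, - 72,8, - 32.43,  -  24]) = [ - 95, - 72,  -  32.43,  -  24, 8,  74]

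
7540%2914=1712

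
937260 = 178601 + 758659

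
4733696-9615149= -4881453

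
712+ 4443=5155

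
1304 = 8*163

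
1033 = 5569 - 4536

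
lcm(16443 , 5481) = 16443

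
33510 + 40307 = 73817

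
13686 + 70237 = 83923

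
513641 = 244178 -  - 269463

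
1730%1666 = 64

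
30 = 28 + 2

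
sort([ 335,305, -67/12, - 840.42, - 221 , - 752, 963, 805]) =[ - 840.42, -752, - 221, - 67/12, 305, 335, 805,963 ]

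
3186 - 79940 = - 76754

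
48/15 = 16/5 = 3.20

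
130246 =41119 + 89127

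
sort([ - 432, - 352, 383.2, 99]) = [  -  432, -352, 99,  383.2]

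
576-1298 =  - 722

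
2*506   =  1012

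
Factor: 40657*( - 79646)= - 3238167422= -2^1*7^1* 109^1*373^1 * 5689^1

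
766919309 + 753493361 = 1520412670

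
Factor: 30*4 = 120 = 2^3*3^1*5^1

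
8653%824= 413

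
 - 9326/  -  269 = 34+180/269 = 34.67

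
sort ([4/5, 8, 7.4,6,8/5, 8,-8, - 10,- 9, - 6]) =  [-10, - 9, - 8, - 6,  4/5,8/5, 6, 7.4,8,8 ]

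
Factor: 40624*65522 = 2^5*181^2*2539^1 = 2661765728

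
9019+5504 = 14523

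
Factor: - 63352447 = -139^1*239^1*1907^1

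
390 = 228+162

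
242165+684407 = 926572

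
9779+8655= 18434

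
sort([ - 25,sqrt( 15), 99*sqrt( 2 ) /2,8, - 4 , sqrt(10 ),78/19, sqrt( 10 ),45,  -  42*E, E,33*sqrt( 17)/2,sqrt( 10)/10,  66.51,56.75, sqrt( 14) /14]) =[ - 42*E, - 25, - 4,sqrt( 14)/14,sqrt( 10 ) /10, E, sqrt( 10 ),sqrt( 10 ), sqrt(15), 78/19, 8,45,56.75,66.51 , 33 * sqrt( 17) /2,99 *sqrt( 2)/2 ] 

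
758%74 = 18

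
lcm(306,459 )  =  918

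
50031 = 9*5559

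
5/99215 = 1/19843= 0.00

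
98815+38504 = 137319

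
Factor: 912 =2^4 * 3^1*19^1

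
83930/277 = 83930/277 =303.00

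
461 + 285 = 746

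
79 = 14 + 65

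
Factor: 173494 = 2^1*223^1*389^1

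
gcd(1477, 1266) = 211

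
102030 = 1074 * 95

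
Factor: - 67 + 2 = -65 = - 5^1*13^1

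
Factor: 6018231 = 3^1*19^2*5557^1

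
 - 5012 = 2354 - 7366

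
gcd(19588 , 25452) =4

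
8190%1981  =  266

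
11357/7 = 1622 + 3/7 = 1622.43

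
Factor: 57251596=2^2*109^1*131311^1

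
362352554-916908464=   -  554555910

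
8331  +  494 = 8825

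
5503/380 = 5503/380 = 14.48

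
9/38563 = 9/38563= 0.00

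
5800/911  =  5800/911 = 6.37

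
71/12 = 71/12 =5.92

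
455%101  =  51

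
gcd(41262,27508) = 13754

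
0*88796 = 0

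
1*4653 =4653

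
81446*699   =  56930754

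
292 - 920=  - 628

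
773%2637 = 773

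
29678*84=2492952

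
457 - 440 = 17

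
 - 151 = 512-663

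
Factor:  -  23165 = - 5^1 * 41^1 * 113^1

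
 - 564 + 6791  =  6227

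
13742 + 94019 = 107761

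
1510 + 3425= 4935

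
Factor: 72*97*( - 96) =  - 670464 = - 2^8*3^3 * 97^1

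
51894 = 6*8649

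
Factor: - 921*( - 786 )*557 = 403215642 = 2^1*3^2*131^1*307^1*557^1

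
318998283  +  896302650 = 1215300933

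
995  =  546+449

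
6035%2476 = 1083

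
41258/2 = 20629 = 20629.00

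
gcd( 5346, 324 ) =162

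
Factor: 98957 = 17^1*5821^1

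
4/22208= 1/5552 = 0.00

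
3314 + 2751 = 6065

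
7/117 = 7/117 = 0.06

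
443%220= 3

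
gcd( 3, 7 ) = 1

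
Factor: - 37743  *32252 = -2^2*3^1 * 11^1*23^1*547^1*733^1 = - 1217287236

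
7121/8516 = 7121/8516 = 0.84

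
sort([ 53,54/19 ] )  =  [ 54/19,53] 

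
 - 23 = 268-291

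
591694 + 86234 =677928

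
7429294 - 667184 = 6762110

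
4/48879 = 4/48879 = 0.00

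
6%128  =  6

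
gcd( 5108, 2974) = 2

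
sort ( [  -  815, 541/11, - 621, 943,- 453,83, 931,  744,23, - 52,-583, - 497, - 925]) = [ - 925, - 815, - 621,-583,  -  497, - 453,  -  52, 23, 541/11, 83, 744, 931, 943]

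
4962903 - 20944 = 4941959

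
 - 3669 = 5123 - 8792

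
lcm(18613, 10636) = 74452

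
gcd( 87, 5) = 1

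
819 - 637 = 182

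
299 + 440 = 739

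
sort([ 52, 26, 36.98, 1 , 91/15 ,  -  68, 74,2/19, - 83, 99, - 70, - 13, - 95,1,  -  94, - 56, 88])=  [ - 95, - 94, - 83, - 70 ,-68,  -  56, - 13,2/19,1, 1,91/15, 26, 36.98, 52, 74, 88 , 99]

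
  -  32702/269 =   -  32702/269 = -121.57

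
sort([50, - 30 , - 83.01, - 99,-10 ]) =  [- 99, -83.01, - 30, - 10, 50] 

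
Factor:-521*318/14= - 82839/7 = -  3^1*7^(-1) * 53^1*521^1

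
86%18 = 14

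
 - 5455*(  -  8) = 43640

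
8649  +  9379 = 18028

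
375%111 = 42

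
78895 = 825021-746126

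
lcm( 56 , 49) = 392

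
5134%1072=846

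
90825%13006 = 12789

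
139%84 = 55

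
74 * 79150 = 5857100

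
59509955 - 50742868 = 8767087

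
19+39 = 58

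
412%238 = 174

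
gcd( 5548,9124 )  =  4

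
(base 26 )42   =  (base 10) 106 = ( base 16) 6a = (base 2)1101010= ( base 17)64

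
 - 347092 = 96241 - 443333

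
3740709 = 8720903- 4980194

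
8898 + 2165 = 11063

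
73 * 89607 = 6541311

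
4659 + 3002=7661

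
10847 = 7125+3722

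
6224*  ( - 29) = -180496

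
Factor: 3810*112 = 426720 = 2^5*3^1*5^1*7^1*127^1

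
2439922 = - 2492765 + 4932687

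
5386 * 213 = 1147218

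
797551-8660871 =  - 7863320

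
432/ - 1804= - 108/451 = - 0.24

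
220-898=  - 678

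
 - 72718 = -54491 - 18227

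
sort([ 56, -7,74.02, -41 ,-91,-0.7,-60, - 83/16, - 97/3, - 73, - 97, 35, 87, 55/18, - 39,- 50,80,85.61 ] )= [  -  97,-91, - 73, - 60,-50, - 41, - 39,-97/3,-7,-83/16, - 0.7  ,  55/18, 35, 56, 74.02, 80,85.61, 87]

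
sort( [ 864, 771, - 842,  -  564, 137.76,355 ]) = [-842, - 564,  137.76,355, 771,864]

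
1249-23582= - 22333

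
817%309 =199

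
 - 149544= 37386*(- 4 ) 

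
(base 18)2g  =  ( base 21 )2a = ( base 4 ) 310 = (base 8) 64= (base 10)52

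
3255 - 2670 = 585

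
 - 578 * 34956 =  - 20204568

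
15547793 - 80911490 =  -65363697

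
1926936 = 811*2376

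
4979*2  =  9958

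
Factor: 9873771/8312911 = 3^1*223^1* 14759^1*8312911^( - 1 ) 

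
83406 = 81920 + 1486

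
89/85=1 + 4/85 = 1.05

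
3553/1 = 3553 = 3553.00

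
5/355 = 1/71 = 0.01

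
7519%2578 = 2363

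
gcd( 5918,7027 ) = 1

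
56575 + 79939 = 136514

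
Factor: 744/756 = 62/63= 2^1*3^( - 2 )*7^(  -  1 )*31^1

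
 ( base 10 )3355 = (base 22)6KB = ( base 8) 6433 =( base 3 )11121021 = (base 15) EDA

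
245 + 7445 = 7690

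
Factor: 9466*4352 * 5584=2^13 * 17^1 * 349^1*4733^1 = 230038642688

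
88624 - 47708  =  40916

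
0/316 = 0= 0.00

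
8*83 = 664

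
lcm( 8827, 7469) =97097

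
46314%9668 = 7642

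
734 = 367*2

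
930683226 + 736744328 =1667427554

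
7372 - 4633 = 2739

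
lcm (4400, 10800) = 118800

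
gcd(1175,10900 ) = 25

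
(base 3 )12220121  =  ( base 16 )10d5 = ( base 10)4309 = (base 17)EF8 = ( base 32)46L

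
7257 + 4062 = 11319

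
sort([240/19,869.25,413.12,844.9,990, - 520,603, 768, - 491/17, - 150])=[-520, - 150, - 491/17, 240/19,413.12,603,  768,844.9,869.25,990]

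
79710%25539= 3093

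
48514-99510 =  - 50996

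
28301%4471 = 1475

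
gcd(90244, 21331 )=1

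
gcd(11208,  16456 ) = 8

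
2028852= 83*24444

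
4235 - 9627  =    -  5392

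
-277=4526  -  4803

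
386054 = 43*8978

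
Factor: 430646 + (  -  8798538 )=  - 2^2*13^1*29^1*31^1*179^1  =  - 8367892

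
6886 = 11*626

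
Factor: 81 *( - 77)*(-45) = 3^6*5^1*7^1*11^1 = 280665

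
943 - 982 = -39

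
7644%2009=1617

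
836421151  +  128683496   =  965104647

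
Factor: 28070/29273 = 70/73 = 2^1 * 5^1*7^1*73^ ( - 1)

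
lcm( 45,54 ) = 270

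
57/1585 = 57/1585 = 0.04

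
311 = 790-479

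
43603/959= 45+64/137=45.47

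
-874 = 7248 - 8122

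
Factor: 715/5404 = 2^(-2 ) * 5^1*7^( - 1)*11^1*13^1*193^( - 1) 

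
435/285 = 29/19 = 1.53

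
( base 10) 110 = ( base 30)3K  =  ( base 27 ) 42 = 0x6E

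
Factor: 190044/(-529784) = -47511/132446  =  - 2^(-1 )*3^2*47^(-1)*1409^(-1)*5279^1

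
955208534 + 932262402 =1887470936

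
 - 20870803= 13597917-34468720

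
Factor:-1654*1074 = - 2^2 * 3^1 *179^1 * 827^1= - 1776396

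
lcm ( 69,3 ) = 69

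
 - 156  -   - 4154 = 3998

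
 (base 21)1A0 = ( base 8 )1213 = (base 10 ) 651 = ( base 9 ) 803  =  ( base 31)L0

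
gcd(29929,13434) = 1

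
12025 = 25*481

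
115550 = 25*4622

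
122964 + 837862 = 960826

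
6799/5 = 6799/5 = 1359.80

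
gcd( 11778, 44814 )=6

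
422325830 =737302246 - 314976416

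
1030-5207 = -4177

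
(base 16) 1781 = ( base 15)1bb2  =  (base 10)6017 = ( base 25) 9fh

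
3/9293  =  3/9293 = 0.00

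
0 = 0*64017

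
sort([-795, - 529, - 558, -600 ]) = [-795,-600,-558, - 529]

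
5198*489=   2541822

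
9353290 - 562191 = 8791099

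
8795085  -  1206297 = 7588788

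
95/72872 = 95/72872 = 0.00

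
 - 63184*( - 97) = 6128848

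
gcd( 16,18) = 2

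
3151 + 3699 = 6850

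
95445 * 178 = 16989210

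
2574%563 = 322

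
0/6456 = 0 = 0.00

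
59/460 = 59/460 = 0.13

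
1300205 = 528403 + 771802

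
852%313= 226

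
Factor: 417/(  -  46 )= - 2^(  -  1 )*3^1 * 23^( - 1)*139^1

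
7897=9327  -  1430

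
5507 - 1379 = 4128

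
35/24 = 1  +  11/24 = 1.46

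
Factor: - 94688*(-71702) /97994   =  2^5*11^1*13^ (-1 )*269^1*3769^( - 1 )*35851^1  =  3394659488/48997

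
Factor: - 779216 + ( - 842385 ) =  - 67^1*24203^1 = - 1621601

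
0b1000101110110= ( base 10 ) 4470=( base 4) 1011312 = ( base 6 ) 32410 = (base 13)205b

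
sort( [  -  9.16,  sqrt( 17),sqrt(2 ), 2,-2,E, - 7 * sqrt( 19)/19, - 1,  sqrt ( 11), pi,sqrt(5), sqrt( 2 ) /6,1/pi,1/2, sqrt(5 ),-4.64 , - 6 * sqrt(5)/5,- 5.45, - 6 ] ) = [ - 9.16 ,  -  6 , -5.45,  -  4.64,-6 * sqrt(5)/5,-2, - 7*sqrt( 19)/19, - 1, sqrt( 2)/6, 1/pi , 1/2,sqrt ( 2 ),2,sqrt ( 5),sqrt(5) , E,pi, sqrt( 11), sqrt( 17 )]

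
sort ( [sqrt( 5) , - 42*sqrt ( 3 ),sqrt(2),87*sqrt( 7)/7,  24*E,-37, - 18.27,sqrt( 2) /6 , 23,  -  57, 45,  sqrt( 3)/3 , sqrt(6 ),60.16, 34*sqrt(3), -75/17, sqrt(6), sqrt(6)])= [ - 42*sqrt( 3 ),-57,-37,-18.27,-75/17,  sqrt(2)/6 , sqrt ( 3) /3,sqrt( 2), sqrt(5),  sqrt (6 ),sqrt(6 ),sqrt(6), 23, 87*sqrt (7)/7,45,34*sqrt(3 ),60.16, 24*E]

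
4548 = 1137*4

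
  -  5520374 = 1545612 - 7065986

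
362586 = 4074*89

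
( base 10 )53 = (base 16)35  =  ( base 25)23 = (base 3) 1222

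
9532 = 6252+3280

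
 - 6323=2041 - 8364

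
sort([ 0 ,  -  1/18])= [ - 1/18,0]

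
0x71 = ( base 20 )5d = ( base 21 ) 58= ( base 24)4H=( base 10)113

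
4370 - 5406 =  - 1036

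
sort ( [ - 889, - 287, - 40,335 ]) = [ - 889,-287,-40,335]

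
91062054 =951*95754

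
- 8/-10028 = 2/2507 = 0.00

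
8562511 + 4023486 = 12585997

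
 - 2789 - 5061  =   - 7850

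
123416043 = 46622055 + 76793988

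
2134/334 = 1067/167=   6.39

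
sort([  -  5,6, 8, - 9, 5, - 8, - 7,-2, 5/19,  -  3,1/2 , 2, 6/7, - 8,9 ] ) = [ - 9, - 8,-8,-7,-5 ,-3, - 2,5/19, 1/2,6/7,2,5,6,8,9] 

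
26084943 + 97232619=123317562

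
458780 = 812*565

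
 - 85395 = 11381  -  96776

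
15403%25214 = 15403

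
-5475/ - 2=5475/2 = 2737.50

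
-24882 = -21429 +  - 3453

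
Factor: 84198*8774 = 2^2*3^1*41^1*107^1*14033^1 = 738753252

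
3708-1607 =2101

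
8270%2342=1244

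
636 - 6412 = -5776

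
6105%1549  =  1458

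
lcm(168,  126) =504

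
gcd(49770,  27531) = 63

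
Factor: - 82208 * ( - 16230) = 2^6*3^1*5^1*  7^1*367^1*541^1 = 1334235840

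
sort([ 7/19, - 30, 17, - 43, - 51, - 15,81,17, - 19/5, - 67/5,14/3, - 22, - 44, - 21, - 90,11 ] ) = [ - 90,-51, - 44, - 43, - 30, - 22, - 21, - 15, - 67/5, - 19/5,7/19,14/3 , 11, 17,17,81]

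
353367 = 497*711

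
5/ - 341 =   -  5/341 = - 0.01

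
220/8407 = 220/8407 = 0.03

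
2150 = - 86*( - 25 ) 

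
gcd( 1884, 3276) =12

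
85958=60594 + 25364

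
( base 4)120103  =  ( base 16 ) 613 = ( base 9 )2117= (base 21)3b1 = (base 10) 1555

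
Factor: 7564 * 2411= 18236804  =  2^2*31^1*61^1 * 2411^1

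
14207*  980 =13922860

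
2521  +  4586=7107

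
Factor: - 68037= - 3^1*22679^1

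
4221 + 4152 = 8373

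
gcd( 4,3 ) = 1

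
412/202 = 2 + 4/101 = 2.04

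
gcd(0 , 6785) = 6785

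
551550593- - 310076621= 861627214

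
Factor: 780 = 2^2 * 3^1 * 5^1*13^1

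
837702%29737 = 5066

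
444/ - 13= - 35 + 11/13 = - 34.15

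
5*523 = 2615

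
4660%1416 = 412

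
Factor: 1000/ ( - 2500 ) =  -2^1*5^ ( -1 ) = - 2/5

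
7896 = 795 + 7101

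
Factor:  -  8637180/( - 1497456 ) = 2^(-2 )*3^(  -  1)* 5^1*10399^(-1)*143953^1 = 719765/124788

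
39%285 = 39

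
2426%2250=176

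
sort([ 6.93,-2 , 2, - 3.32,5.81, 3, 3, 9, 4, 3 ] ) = [ - 3.32,- 2, 2 , 3, 3, 3,  4, 5.81, 6.93,  9]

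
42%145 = 42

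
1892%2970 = 1892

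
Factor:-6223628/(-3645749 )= 2^2*1555907^1*3645749^ (-1 ) 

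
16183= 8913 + 7270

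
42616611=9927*4293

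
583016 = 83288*7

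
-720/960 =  - 3/4 = - 0.75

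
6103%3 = 1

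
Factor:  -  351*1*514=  - 2^1*3^3 * 13^1*257^1=-  180414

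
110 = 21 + 89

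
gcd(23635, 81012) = 1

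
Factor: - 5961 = -3^1 * 1987^1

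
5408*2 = 10816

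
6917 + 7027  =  13944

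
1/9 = 1/9 =0.11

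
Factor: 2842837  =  19^1*149623^1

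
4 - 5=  - 1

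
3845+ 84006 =87851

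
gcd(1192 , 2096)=8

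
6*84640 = 507840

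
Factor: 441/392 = 9/8 = 2^( - 3 )*3^2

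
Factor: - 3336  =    -  2^3*3^1* 139^1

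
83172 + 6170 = 89342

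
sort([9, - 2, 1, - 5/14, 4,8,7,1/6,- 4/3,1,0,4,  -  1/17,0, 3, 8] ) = [ - 2, - 4/3, - 5/14, - 1/17,0,0,1/6,1,1, 3,4,4, 7, 8 , 8, 9 ] 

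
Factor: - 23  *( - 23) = 23^2 = 529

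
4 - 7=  - 3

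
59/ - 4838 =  - 1/82 = - 0.01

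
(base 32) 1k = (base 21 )2A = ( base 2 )110100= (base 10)52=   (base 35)1H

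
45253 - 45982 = -729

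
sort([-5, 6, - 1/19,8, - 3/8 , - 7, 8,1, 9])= [ - 7, - 5,  -  3/8, - 1/19,1,6,  8,8,9 ]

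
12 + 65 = 77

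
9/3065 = 9/3065 = 0.00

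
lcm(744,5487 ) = 43896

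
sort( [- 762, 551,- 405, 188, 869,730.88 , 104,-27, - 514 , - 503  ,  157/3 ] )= [ - 762, - 514, - 503,-405,-27 , 157/3,104,  188, 551,730.88, 869] 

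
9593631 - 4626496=4967135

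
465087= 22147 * 21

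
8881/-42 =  - 212  +  23/42 = - 211.45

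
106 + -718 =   -  612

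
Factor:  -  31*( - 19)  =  19^1 *31^1 = 589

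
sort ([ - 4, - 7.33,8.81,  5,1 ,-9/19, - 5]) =[ - 7.33, - 5,  -  4, - 9/19,1,  5, 8.81]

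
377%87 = 29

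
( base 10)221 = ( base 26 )8d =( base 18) C5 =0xDD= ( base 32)6T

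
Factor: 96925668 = 2^2 * 3^1*7^1*163^1*7079^1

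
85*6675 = 567375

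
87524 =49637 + 37887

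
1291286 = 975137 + 316149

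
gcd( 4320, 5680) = 80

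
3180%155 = 80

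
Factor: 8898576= 2^4 * 3^1*89^1 * 2083^1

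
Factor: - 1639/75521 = - 11^1*149^1*75521^( - 1)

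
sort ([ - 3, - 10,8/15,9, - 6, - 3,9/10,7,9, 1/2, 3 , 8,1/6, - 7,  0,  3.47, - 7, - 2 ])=[ -10, -7, - 7, - 6,-3,-3, - 2,0,  1/6 , 1/2  ,  8/15, 9/10, 3,3.47, 7,8,9,9] 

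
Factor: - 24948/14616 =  - 2^( - 1 )*3^2*11^1 * 29^ ( - 1 ) = -99/58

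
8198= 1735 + 6463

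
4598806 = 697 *6598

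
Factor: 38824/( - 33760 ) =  - 2^(- 2) *5^( - 1 )*23^1 = -23/20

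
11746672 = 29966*392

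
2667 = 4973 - 2306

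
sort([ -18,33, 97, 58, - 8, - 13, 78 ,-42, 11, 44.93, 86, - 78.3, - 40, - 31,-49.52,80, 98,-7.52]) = [-78.3, - 49.52,  -  42, - 40,  -  31, - 18, -13, - 8, - 7.52,11, 33, 44.93, 58, 78, 80, 86,97, 98 ]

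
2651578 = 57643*46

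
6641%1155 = 866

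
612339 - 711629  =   -99290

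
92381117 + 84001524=176382641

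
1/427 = 1/427=0.00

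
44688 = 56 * 798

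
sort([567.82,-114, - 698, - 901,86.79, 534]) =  [ - 901, - 698, - 114, 86.79,534,  567.82]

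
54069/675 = 80 + 23/225 = 80.10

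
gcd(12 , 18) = 6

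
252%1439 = 252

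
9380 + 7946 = 17326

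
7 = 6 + 1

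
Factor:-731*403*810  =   - 2^1*3^4*5^1*13^1*17^1 * 31^1*43^1 = -238620330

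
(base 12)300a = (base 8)12112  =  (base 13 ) 2497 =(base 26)7hk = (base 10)5194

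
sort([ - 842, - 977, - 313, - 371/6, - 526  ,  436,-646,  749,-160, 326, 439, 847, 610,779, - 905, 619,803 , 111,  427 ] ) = [-977, - 905, - 842, - 646, - 526 , - 313 , - 160, - 371/6 , 111, 326,427 , 436,439,610, 619,749,779,803,847]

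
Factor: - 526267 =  - 7^1*75181^1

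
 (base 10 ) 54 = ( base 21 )2c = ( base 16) 36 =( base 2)110110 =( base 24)26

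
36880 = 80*461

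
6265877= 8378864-2112987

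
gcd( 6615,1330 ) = 35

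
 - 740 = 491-1231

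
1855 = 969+886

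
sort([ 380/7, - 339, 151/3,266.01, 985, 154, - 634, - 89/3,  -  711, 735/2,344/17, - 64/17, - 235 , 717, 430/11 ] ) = [ - 711,  -  634, - 339, - 235, - 89/3,- 64/17, 344/17 , 430/11,151/3,380/7, 154, 266.01,  735/2,717, 985]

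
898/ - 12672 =-449/6336  =  - 0.07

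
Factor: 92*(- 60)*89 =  - 491280 = -  2^4*3^1*5^1*23^1*89^1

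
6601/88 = 6601/88 = 75.01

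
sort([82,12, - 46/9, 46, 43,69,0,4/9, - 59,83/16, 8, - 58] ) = [-59, - 58, - 46/9,0,4/9, 83/16,8, 12,43,  46,69, 82]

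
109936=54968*2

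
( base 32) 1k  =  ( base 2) 110100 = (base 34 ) 1I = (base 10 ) 52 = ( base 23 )26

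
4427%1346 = 389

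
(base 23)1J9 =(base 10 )975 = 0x3cf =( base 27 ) 193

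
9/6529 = 9/6529 = 0.00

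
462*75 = 34650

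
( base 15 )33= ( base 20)28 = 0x30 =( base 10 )48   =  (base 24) 20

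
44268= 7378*6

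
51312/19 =51312/19 =2700.63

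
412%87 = 64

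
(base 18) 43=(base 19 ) 3i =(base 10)75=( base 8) 113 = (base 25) 30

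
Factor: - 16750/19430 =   -  25/29   =  - 5^2 * 29^( - 1 )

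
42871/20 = 2143 + 11/20= 2143.55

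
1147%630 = 517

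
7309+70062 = 77371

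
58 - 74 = -16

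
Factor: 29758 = 2^1 * 14879^1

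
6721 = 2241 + 4480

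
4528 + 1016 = 5544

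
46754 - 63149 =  - 16395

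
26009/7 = 26009/7=3715.57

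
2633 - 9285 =-6652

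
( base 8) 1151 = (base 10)617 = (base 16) 269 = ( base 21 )188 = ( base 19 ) 1D9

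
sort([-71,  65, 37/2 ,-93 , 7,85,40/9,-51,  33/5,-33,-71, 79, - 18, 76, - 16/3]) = [-93 , - 71,-71,  -  51 , -33, - 18, - 16/3,  40/9,33/5,7, 37/2,  65,76 , 79,  85]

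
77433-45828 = 31605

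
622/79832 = 311/39916 = 0.01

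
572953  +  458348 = 1031301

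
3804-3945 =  - 141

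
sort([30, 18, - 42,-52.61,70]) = [ - 52.61, - 42, 18,30, 70] 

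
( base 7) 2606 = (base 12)6A2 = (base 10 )986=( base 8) 1732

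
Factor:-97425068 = -2^2*13^1*83^1*22573^1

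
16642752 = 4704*3538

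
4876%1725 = 1426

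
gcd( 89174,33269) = 1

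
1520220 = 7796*195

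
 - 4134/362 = -2067/181 = -11.42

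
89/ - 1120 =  - 1 + 1031/1120 = - 0.08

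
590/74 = 295/37   =  7.97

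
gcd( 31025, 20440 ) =365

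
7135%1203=1120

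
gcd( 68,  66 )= 2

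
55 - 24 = 31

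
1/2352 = 1/2352  =  0.00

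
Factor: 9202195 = 5^1 * 31^1*59369^1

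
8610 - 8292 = 318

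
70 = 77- 7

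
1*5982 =5982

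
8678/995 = 8+718/995= 8.72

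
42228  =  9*4692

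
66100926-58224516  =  7876410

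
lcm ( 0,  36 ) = 0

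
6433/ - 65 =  - 99+2/65 = - 98.97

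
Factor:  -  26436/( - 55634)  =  13218/27817 = 2^1*3^1*2203^1 * 27817^( - 1 ) 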